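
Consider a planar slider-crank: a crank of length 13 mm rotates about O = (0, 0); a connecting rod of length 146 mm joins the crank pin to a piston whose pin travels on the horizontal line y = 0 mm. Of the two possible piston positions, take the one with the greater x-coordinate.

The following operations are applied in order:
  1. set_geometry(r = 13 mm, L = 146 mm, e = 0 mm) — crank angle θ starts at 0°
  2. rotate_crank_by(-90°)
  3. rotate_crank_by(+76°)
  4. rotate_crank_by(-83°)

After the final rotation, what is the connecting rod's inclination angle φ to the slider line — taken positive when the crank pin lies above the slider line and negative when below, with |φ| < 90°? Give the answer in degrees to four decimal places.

set_geometry: r = 13 mm, L = 146 mm, e = 0 mm; θ ← 0°
rotate_crank_by(-90°): θ ← 0° -90° = -90°
rotate_crank_by(+76°): θ ← -90° +76° = -14°
rotate_crank_by(-83°): θ ← -14° -83° = -97°
crank pin P = (r cos θ, r sin θ) = (-1.584301, -12.903100)
h = r sin θ − e = -12.903100 − 0 = -12.903100
sin φ = h / L = -12.903100 / 146 = -0.08837740
φ = arcsin(-0.08837740) = -5.070267°

-5.0703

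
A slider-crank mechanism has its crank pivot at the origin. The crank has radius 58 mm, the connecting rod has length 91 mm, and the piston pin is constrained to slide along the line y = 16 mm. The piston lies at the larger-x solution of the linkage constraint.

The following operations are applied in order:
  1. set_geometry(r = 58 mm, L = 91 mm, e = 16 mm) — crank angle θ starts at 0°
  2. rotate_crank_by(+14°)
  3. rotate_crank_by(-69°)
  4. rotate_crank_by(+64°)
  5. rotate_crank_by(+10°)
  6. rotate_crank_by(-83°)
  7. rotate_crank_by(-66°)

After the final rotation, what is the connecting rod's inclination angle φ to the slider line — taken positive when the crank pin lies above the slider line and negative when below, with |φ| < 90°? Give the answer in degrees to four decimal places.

-41.6112

set_geometry: r = 58 mm, L = 91 mm, e = 16 mm; θ ← 0°
rotate_crank_by(+14°): θ ← 0° +14° = 14°
rotate_crank_by(-69°): θ ← 14° -69° = -55°
rotate_crank_by(+64°): θ ← -55° +64° = 9°
rotate_crank_by(+10°): θ ← 9° +10° = 19°
rotate_crank_by(-83°): θ ← 19° -83° = -64°
rotate_crank_by(-66°): θ ← -64° -66° = -130°
crank pin P = (r cos θ, r sin θ) = (-37.281681, -44.430578)
h = r sin θ − e = -44.430578 − 16 = -60.430578
sin φ = h / L = -60.430578 / 91 = -0.66407228
φ = arcsin(-0.66407228) = -41.611193°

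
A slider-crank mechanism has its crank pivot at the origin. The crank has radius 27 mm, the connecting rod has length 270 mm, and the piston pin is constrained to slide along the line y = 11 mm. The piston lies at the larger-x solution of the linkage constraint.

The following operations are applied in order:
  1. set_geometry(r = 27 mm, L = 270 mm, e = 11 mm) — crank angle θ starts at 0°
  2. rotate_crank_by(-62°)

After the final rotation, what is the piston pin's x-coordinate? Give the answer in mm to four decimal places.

280.4185

set_geometry: r = 27 mm, L = 270 mm, e = 11 mm; θ ← 0°
rotate_crank_by(-62°): θ ← 0° -62° = -62°
crank pin P = (r cos θ, r sin θ) = (12.675732, -23.839585)
h = r sin θ − e = -23.839585 − 11 = -34.839585
x = r cos θ + √(L² − h²) = 12.675732 + √(72900.0 − 1213.7967) = 12.675732 + 267.742793 = 280.418525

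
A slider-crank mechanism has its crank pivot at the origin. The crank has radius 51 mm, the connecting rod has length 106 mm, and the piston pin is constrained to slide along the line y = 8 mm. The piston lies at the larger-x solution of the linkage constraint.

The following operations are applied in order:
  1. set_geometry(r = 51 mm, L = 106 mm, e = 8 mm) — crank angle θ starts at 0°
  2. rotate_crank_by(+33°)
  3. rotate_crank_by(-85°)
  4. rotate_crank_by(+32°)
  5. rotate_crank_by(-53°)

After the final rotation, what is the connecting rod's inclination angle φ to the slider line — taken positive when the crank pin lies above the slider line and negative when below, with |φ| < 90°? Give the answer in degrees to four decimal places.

set_geometry: r = 51 mm, L = 106 mm, e = 8 mm; θ ← 0°
rotate_crank_by(+33°): θ ← 0° +33° = 33°
rotate_crank_by(-85°): θ ← 33° -85° = -52°
rotate_crank_by(+32°): θ ← -52° +32° = -20°
rotate_crank_by(-53°): θ ← -20° -53° = -73°
crank pin P = (r cos θ, r sin θ) = (14.910957, -48.771543)
h = r sin θ − e = -48.771543 − 8 = -56.771543
sin φ = h / L = -56.771543 / 106 = -0.53558059
φ = arcsin(-0.53558059) = -32.383294°

-32.3833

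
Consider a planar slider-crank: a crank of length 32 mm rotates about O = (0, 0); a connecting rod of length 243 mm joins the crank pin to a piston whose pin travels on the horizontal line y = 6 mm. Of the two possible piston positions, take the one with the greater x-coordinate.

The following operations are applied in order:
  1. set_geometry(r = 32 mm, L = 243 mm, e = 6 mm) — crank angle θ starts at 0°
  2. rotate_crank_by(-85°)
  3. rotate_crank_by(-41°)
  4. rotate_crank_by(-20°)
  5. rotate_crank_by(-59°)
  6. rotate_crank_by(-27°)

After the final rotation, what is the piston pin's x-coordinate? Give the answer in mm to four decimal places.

222.5378

set_geometry: r = 32 mm, L = 243 mm, e = 6 mm; θ ← 0°
rotate_crank_by(-85°): θ ← 0° -85° = -85°
rotate_crank_by(-41°): θ ← -85° -41° = -126°
rotate_crank_by(-20°): θ ← -126° -20° = -146°
rotate_crank_by(-59°): θ ← -146° -59° = -205°
rotate_crank_by(-27°): θ ← -205° -27° = -232°
crank pin P = (r cos θ, r sin θ) = (-19.701167, 25.216344)
h = r sin θ − e = 25.216344 − 6 = 19.216344
x = r cos θ + √(L² − h²) = -19.701167 + √(59049.0 − 369.2679) = -19.701167 + 242.238998 = 222.537831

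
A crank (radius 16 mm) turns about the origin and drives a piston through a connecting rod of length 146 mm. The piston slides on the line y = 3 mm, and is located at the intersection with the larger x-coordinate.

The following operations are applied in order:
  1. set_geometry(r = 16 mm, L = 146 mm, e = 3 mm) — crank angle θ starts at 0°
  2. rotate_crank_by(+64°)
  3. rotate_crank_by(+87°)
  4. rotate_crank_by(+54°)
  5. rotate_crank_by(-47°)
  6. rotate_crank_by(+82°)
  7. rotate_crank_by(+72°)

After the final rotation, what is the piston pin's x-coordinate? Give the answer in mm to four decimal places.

155.9448

set_geometry: r = 16 mm, L = 146 mm, e = 3 mm; θ ← 0°
rotate_crank_by(+64°): θ ← 0° +64° = 64°
rotate_crank_by(+87°): θ ← 64° +87° = 151°
rotate_crank_by(+54°): θ ← 151° +54° = 205°
rotate_crank_by(-47°): θ ← 205° -47° = 158°
rotate_crank_by(+82°): θ ← 158° +82° = 240°
rotate_crank_by(+72°): θ ← 240° +72° = 312°
crank pin P = (r cos θ, r sin θ) = (10.706090, -11.890317)
h = r sin θ − e = -11.890317 − 3 = -14.890317
x = r cos θ + √(L² − h²) = 10.706090 + √(21316.0 − 221.7215) = 10.706090 + 145.238695 = 155.944784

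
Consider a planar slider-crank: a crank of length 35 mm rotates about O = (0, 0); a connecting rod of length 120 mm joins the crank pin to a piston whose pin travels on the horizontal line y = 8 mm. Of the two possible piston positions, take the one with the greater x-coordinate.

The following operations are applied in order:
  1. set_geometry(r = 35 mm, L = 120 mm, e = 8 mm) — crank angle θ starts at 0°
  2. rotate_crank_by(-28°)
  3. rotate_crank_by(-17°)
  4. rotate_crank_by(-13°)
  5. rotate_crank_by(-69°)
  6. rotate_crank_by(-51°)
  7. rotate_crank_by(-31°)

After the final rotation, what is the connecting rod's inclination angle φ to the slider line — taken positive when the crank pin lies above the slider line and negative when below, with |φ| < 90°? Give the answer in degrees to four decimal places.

set_geometry: r = 35 mm, L = 120 mm, e = 8 mm; θ ← 0°
rotate_crank_by(-28°): θ ← 0° -28° = -28°
rotate_crank_by(-17°): θ ← -28° -17° = -45°
rotate_crank_by(-13°): θ ← -45° -13° = -58°
rotate_crank_by(-69°): θ ← -58° -69° = -127°
rotate_crank_by(-51°): θ ← -127° -51° = -178°
rotate_crank_by(-31°): θ ← -178° -31° = -209°
crank pin P = (r cos θ, r sin θ) = (-30.611690, 16.968337)
h = r sin θ − e = 16.968337 − 8 = 8.968337
sin φ = h / L = 8.968337 / 120 = 0.07473614
φ = arcsin(0.07473614) = 4.286062°

4.2861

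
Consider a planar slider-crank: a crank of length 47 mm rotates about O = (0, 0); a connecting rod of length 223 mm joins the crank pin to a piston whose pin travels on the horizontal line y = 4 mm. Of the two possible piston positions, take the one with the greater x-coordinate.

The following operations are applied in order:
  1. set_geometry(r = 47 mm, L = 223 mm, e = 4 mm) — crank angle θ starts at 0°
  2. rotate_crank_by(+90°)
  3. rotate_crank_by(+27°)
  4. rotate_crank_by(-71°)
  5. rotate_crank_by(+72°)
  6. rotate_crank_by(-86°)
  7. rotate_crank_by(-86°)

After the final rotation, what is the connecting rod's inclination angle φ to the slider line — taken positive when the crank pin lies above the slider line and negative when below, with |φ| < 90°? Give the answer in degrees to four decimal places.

-10.8622

set_geometry: r = 47 mm, L = 223 mm, e = 4 mm; θ ← 0°
rotate_crank_by(+90°): θ ← 0° +90° = 90°
rotate_crank_by(+27°): θ ← 90° +27° = 117°
rotate_crank_by(-71°): θ ← 117° -71° = 46°
rotate_crank_by(+72°): θ ← 46° +72° = 118°
rotate_crank_by(-86°): θ ← 118° -86° = 32°
rotate_crank_by(-86°): θ ← 32° -86° = -54°
crank pin P = (r cos θ, r sin θ) = (27.625907, -38.023799)
h = r sin θ − e = -38.023799 − 4 = -42.023799
sin φ = h / L = -42.023799 / 223 = -0.18844753
φ = arcsin(-0.18844753) = -10.862198°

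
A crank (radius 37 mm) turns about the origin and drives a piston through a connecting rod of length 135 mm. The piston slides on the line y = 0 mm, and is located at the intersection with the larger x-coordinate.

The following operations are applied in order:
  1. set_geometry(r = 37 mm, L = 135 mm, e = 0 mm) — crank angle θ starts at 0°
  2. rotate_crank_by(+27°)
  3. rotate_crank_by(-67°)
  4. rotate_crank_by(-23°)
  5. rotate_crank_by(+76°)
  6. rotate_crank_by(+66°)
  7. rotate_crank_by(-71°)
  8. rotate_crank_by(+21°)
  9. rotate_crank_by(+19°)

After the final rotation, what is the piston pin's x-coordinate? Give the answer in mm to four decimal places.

156.9280

set_geometry: r = 37 mm, L = 135 mm, e = 0 mm; θ ← 0°
rotate_crank_by(+27°): θ ← 0° +27° = 27°
rotate_crank_by(-67°): θ ← 27° -67° = -40°
rotate_crank_by(-23°): θ ← -40° -23° = -63°
rotate_crank_by(+76°): θ ← -63° +76° = 13°
rotate_crank_by(+66°): θ ← 13° +66° = 79°
rotate_crank_by(-71°): θ ← 79° -71° = 8°
rotate_crank_by(+21°): θ ← 8° +21° = 29°
rotate_crank_by(+19°): θ ← 29° +19° = 48°
crank pin P = (r cos θ, r sin θ) = (24.757832, 27.496359)
h = r sin θ − e = 27.496359 − 0 = 27.496359
x = r cos θ + √(L² − h²) = 24.757832 + √(18225.0 − 756.0497) = 24.757832 + 132.170156 = 156.927989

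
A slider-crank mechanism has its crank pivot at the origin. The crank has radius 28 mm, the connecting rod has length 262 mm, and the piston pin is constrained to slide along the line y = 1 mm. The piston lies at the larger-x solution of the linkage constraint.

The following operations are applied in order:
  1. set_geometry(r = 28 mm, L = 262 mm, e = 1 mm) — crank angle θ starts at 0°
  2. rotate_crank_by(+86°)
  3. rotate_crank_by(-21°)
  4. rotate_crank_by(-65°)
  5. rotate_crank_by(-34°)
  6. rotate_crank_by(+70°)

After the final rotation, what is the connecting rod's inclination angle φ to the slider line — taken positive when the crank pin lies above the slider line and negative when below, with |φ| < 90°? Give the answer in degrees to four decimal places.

3.3824

set_geometry: r = 28 mm, L = 262 mm, e = 1 mm; θ ← 0°
rotate_crank_by(+86°): θ ← 0° +86° = 86°
rotate_crank_by(-21°): θ ← 86° -21° = 65°
rotate_crank_by(-65°): θ ← 65° -65° = 0°
rotate_crank_by(-34°): θ ← 0° -34° = -34°
rotate_crank_by(+70°): θ ← -34° +70° = 36°
crank pin P = (r cos θ, r sin θ) = (22.652476, 16.457987)
h = r sin θ − e = 16.457987 − 1 = 15.457987
sin φ = h / L = 15.457987 / 262 = 0.05899995
φ = arcsin(0.05899995) = 3.382412°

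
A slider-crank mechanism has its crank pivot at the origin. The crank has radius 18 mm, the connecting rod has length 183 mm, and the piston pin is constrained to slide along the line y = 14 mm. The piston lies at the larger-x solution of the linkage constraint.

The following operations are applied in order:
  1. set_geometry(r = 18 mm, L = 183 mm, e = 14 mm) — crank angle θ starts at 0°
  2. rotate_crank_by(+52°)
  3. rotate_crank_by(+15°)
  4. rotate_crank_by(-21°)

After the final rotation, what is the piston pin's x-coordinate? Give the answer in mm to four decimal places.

195.5008

set_geometry: r = 18 mm, L = 183 mm, e = 14 mm; θ ← 0°
rotate_crank_by(+52°): θ ← 0° +52° = 52°
rotate_crank_by(+15°): θ ← 52° +15° = 67°
rotate_crank_by(-21°): θ ← 67° -21° = 46°
crank pin P = (r cos θ, r sin θ) = (12.503851, 12.948116)
h = r sin θ − e = 12.948116 − 14 = -1.051884
x = r cos θ + √(L² − h²) = 12.503851 + √(33489.0 − 1.1065) = 12.503851 + 182.996977 = 195.500828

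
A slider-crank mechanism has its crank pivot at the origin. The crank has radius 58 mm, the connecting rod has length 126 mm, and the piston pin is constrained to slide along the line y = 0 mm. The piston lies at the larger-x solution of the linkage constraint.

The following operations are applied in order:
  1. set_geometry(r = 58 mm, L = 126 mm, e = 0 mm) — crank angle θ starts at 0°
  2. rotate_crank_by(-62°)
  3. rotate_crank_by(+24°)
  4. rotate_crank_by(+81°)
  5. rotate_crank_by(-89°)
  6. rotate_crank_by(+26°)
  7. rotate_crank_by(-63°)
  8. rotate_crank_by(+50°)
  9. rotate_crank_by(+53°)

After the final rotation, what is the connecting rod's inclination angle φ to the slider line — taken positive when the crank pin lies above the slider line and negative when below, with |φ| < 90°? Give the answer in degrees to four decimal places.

9.0582

set_geometry: r = 58 mm, L = 126 mm, e = 0 mm; θ ← 0°
rotate_crank_by(-62°): θ ← 0° -62° = -62°
rotate_crank_by(+24°): θ ← -62° +24° = -38°
rotate_crank_by(+81°): θ ← -38° +81° = 43°
rotate_crank_by(-89°): θ ← 43° -89° = -46°
rotate_crank_by(+26°): θ ← -46° +26° = -20°
rotate_crank_by(-63°): θ ← -20° -63° = -83°
rotate_crank_by(+50°): θ ← -83° +50° = -33°
rotate_crank_by(+53°): θ ← -33° +53° = 20°
crank pin P = (r cos θ, r sin θ) = (54.502172, 19.837168)
h = r sin θ − e = 19.837168 − 0 = 19.837168
sin φ = h / L = 19.837168 / 126 = 0.15743784
φ = arcsin(0.15743784) = 9.058211°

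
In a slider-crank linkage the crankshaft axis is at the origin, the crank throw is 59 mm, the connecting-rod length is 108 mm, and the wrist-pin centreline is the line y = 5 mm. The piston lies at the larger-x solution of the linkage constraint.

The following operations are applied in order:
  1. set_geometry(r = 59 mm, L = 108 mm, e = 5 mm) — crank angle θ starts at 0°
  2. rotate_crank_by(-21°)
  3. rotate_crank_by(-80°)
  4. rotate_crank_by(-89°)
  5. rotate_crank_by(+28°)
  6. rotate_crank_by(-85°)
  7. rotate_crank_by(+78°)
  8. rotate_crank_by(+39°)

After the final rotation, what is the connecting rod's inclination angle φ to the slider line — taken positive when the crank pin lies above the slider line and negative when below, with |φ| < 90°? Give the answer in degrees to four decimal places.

-27.6962

set_geometry: r = 59 mm, L = 108 mm, e = 5 mm; θ ← 0°
rotate_crank_by(-21°): θ ← 0° -21° = -21°
rotate_crank_by(-80°): θ ← -21° -80° = -101°
rotate_crank_by(-89°): θ ← -101° -89° = -190°
rotate_crank_by(+28°): θ ← -190° +28° = -162°
rotate_crank_by(-85°): θ ← -162° -85° = -247°
rotate_crank_by(+78°): θ ← -247° +78° = -169°
rotate_crank_by(+39°): θ ← -169° +39° = -130°
crank pin P = (r cos θ, r sin θ) = (-37.924469, -45.196622)
h = r sin θ − e = -45.196622 − 5 = -50.196622
sin φ = h / L = -50.196622 / 108 = -0.46478354
φ = arcsin(-0.46478354) = -27.696214°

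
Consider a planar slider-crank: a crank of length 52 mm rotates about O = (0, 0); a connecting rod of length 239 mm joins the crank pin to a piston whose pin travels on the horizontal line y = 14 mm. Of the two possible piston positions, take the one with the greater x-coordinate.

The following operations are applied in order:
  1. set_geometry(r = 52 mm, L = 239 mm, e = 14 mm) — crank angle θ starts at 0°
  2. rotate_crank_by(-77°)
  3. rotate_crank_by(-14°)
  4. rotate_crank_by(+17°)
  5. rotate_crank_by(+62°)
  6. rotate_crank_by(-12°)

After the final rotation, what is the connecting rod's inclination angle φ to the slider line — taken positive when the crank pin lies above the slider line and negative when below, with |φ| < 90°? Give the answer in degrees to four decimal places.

-8.4573

set_geometry: r = 52 mm, L = 239 mm, e = 14 mm; θ ← 0°
rotate_crank_by(-77°): θ ← 0° -77° = -77°
rotate_crank_by(-14°): θ ← -77° -14° = -91°
rotate_crank_by(+17°): θ ← -91° +17° = -74°
rotate_crank_by(+62°): θ ← -74° +62° = -12°
rotate_crank_by(-12°): θ ← -12° -12° = -24°
crank pin P = (r cos θ, r sin θ) = (47.504364, -21.150305)
h = r sin θ − e = -21.150305 − 14 = -35.150305
sin φ = h / L = -35.150305 / 239 = -0.14707241
φ = arcsin(-0.14707241) = -8.457306°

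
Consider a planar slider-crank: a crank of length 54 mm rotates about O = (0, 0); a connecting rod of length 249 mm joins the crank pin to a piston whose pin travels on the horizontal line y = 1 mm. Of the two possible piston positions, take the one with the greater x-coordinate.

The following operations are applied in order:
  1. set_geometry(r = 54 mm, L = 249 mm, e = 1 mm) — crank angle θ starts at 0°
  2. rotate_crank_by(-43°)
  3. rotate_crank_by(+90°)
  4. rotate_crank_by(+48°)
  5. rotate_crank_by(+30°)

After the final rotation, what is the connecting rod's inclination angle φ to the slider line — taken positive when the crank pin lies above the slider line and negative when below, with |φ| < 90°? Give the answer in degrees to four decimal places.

9.9990

set_geometry: r = 54 mm, L = 249 mm, e = 1 mm; θ ← 0°
rotate_crank_by(-43°): θ ← 0° -43° = -43°
rotate_crank_by(+90°): θ ← -43° +90° = 47°
rotate_crank_by(+48°): θ ← 47° +48° = 95°
rotate_crank_by(+30°): θ ← 95° +30° = 125°
crank pin P = (r cos θ, r sin θ) = (-30.973128, 44.234210)
h = r sin θ − e = 44.234210 − 1 = 43.234210
sin φ = h / L = 43.234210 / 249 = 0.17363137
φ = arcsin(0.17363137) = 9.999022°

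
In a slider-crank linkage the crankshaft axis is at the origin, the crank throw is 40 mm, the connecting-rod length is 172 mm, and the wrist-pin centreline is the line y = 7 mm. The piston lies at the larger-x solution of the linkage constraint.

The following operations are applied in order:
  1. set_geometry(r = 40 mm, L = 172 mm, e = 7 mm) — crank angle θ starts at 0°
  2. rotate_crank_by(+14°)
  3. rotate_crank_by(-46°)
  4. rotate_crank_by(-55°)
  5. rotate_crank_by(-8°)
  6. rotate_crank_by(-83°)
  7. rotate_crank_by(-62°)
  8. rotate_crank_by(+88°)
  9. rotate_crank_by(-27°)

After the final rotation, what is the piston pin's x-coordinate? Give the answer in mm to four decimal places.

set_geometry: r = 40 mm, L = 172 mm, e = 7 mm; θ ← 0°
rotate_crank_by(+14°): θ ← 0° +14° = 14°
rotate_crank_by(-46°): θ ← 14° -46° = -32°
rotate_crank_by(-55°): θ ← -32° -55° = -87°
rotate_crank_by(-8°): θ ← -87° -8° = -95°
rotate_crank_by(-83°): θ ← -95° -83° = -178°
rotate_crank_by(-62°): θ ← -178° -62° = -240°
rotate_crank_by(+88°): θ ← -240° +88° = -152°
rotate_crank_by(-27°): θ ← -152° -27° = -179°
crank pin P = (r cos θ, r sin θ) = (-39.993908, -0.698096)
h = r sin θ − e = -0.698096 − 7 = -7.698096
x = r cos θ + √(L² − h²) = -39.993908 + √(29584.0 − 59.2607) = -39.993908 + 171.827644 = 131.833736

131.8337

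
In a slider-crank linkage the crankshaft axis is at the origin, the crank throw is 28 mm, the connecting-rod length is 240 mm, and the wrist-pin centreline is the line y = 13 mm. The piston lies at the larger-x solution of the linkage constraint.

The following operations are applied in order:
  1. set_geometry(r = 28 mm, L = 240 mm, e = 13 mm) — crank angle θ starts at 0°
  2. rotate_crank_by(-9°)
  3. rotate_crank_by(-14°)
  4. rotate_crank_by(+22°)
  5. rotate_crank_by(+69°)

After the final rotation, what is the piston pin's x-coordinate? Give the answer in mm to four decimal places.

250.1387

set_geometry: r = 28 mm, L = 240 mm, e = 13 mm; θ ← 0°
rotate_crank_by(-9°): θ ← 0° -9° = -9°
rotate_crank_by(-14°): θ ← -9° -14° = -23°
rotate_crank_by(+22°): θ ← -23° +22° = -1°
rotate_crank_by(+69°): θ ← -1° +69° = 68°
crank pin P = (r cos θ, r sin θ) = (10.488985, 25.961148)
h = r sin θ − e = 25.961148 − 13 = 12.961148
x = r cos θ + √(L² − h²) = 10.488985 + √(57600.0 − 167.9914) = 10.488985 + 239.649762 = 250.138747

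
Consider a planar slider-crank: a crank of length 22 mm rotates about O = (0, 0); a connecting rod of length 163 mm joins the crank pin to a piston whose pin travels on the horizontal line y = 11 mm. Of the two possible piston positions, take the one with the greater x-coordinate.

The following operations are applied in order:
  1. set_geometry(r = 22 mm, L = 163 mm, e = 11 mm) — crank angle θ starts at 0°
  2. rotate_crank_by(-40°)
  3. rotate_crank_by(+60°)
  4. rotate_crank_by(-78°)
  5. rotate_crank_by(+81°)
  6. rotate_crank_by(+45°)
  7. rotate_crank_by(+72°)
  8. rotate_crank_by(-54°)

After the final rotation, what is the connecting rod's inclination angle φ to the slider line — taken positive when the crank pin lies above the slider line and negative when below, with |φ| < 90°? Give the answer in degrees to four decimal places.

3.8506

set_geometry: r = 22 mm, L = 163 mm, e = 11 mm; θ ← 0°
rotate_crank_by(-40°): θ ← 0° -40° = -40°
rotate_crank_by(+60°): θ ← -40° +60° = 20°
rotate_crank_by(-78°): θ ← 20° -78° = -58°
rotate_crank_by(+81°): θ ← -58° +81° = 23°
rotate_crank_by(+45°): θ ← 23° +45° = 68°
rotate_crank_by(+72°): θ ← 68° +72° = 140°
rotate_crank_by(-54°): θ ← 140° -54° = 86°
crank pin P = (r cos θ, r sin θ) = (1.534642, 21.946409)
h = r sin θ − e = 21.946409 − 11 = 10.946409
sin φ = h / L = 10.946409 / 163 = 0.06715588
φ = arcsin(0.06715588) = 3.850647°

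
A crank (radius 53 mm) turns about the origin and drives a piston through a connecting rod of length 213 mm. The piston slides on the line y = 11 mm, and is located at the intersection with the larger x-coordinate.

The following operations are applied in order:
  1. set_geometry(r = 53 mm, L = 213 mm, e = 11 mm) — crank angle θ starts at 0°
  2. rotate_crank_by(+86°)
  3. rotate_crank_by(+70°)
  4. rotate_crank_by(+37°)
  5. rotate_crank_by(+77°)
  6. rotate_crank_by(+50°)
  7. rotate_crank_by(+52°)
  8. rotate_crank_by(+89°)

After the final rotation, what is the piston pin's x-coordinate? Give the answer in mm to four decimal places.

198.8987

set_geometry: r = 53 mm, L = 213 mm, e = 11 mm; θ ← 0°
rotate_crank_by(+86°): θ ← 0° +86° = 86°
rotate_crank_by(+70°): θ ← 86° +70° = 156°
rotate_crank_by(+37°): θ ← 156° +37° = 193°
rotate_crank_by(+77°): θ ← 193° +77° = 270°
rotate_crank_by(+50°): θ ← 270° +50° = 320°
rotate_crank_by(+52°): θ ← 320° +52° = 372°
rotate_crank_by(+89°): θ ← 372° +89° = 461°
crank pin P = (r cos θ, r sin θ) = (-10.112877, 52.026241)
h = r sin θ − e = 52.026241 − 11 = 41.026241
x = r cos θ + √(L² − h²) = -10.112877 + √(45369.0 − 1683.1524) = -10.112877 + 209.011597 = 198.898720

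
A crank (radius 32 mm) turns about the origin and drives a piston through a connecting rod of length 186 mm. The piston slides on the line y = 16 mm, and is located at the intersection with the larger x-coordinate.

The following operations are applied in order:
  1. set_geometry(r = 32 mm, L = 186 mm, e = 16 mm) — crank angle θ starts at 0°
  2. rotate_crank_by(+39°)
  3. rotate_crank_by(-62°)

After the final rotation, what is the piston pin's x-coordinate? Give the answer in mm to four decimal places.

set_geometry: r = 32 mm, L = 186 mm, e = 16 mm; θ ← 0°
rotate_crank_by(+39°): θ ← 0° +39° = 39°
rotate_crank_by(-62°): θ ← 39° -62° = -23°
crank pin P = (r cos θ, r sin θ) = (29.456155, -12.503396)
h = r sin θ − e = -12.503396 − 16 = -28.503396
x = r cos θ + √(L² − h²) = 29.456155 + √(34596.0 − 812.4436) = 29.456155 + 183.803037 = 213.259192

213.2592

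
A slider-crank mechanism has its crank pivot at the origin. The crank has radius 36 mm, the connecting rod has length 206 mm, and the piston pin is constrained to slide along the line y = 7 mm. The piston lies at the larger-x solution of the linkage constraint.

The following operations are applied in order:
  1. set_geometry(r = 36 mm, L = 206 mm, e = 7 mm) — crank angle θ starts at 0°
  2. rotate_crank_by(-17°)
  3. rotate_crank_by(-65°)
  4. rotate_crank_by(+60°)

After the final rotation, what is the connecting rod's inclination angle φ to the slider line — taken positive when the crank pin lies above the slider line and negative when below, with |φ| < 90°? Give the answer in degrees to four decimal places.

-5.7073

set_geometry: r = 36 mm, L = 206 mm, e = 7 mm; θ ← 0°
rotate_crank_by(-17°): θ ← 0° -17° = -17°
rotate_crank_by(-65°): θ ← -17° -65° = -82°
rotate_crank_by(+60°): θ ← -82° +60° = -22°
crank pin P = (r cos θ, r sin θ) = (33.378619, -13.485837)
h = r sin θ − e = -13.485837 − 7 = -20.485837
sin φ = h / L = -20.485837 / 206 = -0.09944581
φ = arcsin(-0.09944581) = -5.707259°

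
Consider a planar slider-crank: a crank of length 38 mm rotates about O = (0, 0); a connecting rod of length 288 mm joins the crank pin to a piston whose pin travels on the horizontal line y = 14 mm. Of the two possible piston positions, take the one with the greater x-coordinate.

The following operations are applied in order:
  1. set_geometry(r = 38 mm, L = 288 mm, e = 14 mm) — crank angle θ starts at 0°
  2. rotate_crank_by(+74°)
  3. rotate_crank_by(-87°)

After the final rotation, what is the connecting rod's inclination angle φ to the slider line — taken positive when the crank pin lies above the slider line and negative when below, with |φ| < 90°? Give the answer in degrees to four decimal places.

set_geometry: r = 38 mm, L = 288 mm, e = 14 mm; θ ← 0°
rotate_crank_by(+74°): θ ← 0° +74° = 74°
rotate_crank_by(-87°): θ ← 74° -87° = -13°
crank pin P = (r cos θ, r sin θ) = (37.026062, -8.548140)
h = r sin θ − e = -8.548140 − 14 = -22.548140
sin φ = h / L = -22.548140 / 288 = -0.07829215
φ = arcsin(-0.07829215) = -4.490405°

-4.4904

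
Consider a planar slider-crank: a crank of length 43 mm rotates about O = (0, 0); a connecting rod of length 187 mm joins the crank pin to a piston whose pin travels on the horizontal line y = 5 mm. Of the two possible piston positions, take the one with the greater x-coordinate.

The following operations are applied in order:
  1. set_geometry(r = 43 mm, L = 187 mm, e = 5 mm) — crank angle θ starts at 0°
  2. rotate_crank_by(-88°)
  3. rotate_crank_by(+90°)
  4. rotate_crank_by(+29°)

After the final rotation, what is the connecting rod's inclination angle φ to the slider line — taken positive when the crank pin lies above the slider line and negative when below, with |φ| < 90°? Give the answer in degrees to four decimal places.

set_geometry: r = 43 mm, L = 187 mm, e = 5 mm; θ ← 0°
rotate_crank_by(-88°): θ ← 0° -88° = -88°
rotate_crank_by(+90°): θ ← -88° +90° = 2°
rotate_crank_by(+29°): θ ← 2° +29° = 31°
crank pin P = (r cos θ, r sin θ) = (36.858194, 22.146637)
h = r sin θ − e = 22.146637 − 5 = 17.146637
sin φ = h / L = 17.146637 / 187 = 0.09169325
φ = arcsin(0.09169325) = 5.261026°

5.2610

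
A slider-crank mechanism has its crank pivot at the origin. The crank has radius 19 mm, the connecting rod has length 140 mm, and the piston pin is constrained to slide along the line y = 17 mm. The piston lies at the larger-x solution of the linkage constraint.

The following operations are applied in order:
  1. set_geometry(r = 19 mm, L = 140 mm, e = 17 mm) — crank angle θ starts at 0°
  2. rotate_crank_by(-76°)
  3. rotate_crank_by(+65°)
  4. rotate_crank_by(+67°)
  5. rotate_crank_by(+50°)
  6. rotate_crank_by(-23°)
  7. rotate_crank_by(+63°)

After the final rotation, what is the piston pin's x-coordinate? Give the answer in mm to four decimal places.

set_geometry: r = 19 mm, L = 140 mm, e = 17 mm; θ ← 0°
rotate_crank_by(-76°): θ ← 0° -76° = -76°
rotate_crank_by(+65°): θ ← -76° +65° = -11°
rotate_crank_by(+67°): θ ← -11° +67° = 56°
rotate_crank_by(+50°): θ ← 56° +50° = 106°
rotate_crank_by(-23°): θ ← 106° -23° = 83°
rotate_crank_by(+63°): θ ← 83° +63° = 146°
crank pin P = (r cos θ, r sin θ) = (-15.751714, 10.624665)
h = r sin θ − e = 10.624665 − 17 = -6.375335
x = r cos θ + √(L² − h²) = -15.751714 + √(19600.0 − 40.6449) = -15.751714 + 139.854764 = 124.103050

124.1031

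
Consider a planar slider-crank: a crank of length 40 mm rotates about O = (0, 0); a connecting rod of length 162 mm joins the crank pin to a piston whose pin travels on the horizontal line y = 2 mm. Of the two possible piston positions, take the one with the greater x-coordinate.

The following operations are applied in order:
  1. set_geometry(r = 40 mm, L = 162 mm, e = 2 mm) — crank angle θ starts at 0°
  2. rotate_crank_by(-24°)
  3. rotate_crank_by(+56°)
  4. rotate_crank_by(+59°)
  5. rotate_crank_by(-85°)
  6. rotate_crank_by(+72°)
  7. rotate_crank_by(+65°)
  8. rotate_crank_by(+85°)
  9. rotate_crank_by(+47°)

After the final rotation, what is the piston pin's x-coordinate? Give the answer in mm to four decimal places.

set_geometry: r = 40 mm, L = 162 mm, e = 2 mm; θ ← 0°
rotate_crank_by(-24°): θ ← 0° -24° = -24°
rotate_crank_by(+56°): θ ← -24° +56° = 32°
rotate_crank_by(+59°): θ ← 32° +59° = 91°
rotate_crank_by(-85°): θ ← 91° -85° = 6°
rotate_crank_by(+72°): θ ← 6° +72° = 78°
rotate_crank_by(+65°): θ ← 78° +65° = 143°
rotate_crank_by(+85°): θ ← 143° +85° = 228°
rotate_crank_by(+47°): θ ← 228° +47° = 275°
crank pin P = (r cos θ, r sin θ) = (3.486230, -39.847788)
h = r sin θ − e = -39.847788 − 2 = -41.847788
x = r cos θ + √(L² − h²) = 3.486230 + √(26244.0 − 1751.2374) = 3.486230 + 156.501638 = 159.987868

159.9879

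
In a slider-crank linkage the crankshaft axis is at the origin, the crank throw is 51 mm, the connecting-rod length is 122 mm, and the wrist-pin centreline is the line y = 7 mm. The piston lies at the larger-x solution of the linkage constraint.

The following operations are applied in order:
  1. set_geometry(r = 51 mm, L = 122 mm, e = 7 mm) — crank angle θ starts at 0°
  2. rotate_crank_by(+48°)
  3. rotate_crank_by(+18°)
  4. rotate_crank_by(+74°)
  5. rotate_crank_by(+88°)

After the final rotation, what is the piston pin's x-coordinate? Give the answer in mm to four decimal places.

set_geometry: r = 51 mm, L = 122 mm, e = 7 mm; θ ← 0°
rotate_crank_by(+48°): θ ← 0° +48° = 48°
rotate_crank_by(+18°): θ ← 48° +18° = 66°
rotate_crank_by(+74°): θ ← 66° +74° = 140°
rotate_crank_by(+88°): θ ← 140° +88° = 228°
crank pin P = (r cos θ, r sin θ) = (-34.125661, -37.900386)
h = r sin θ − e = -37.900386 − 7 = -44.900386
x = r cos θ + √(L² − h²) = -34.125661 + √(14884.0 − 2016.0447) = -34.125661 + 113.437010 = 79.311349

79.3113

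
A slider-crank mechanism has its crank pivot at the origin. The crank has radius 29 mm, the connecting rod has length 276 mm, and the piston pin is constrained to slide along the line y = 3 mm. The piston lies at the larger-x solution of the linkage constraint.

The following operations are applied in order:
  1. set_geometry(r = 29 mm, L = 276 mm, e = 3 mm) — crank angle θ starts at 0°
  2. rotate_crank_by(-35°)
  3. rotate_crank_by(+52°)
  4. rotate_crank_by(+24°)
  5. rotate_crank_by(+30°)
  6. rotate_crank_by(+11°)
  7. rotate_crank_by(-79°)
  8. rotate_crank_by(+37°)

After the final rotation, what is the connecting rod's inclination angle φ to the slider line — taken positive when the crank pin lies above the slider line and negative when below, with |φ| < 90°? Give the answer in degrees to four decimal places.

3.2487

set_geometry: r = 29 mm, L = 276 mm, e = 3 mm; θ ← 0°
rotate_crank_by(-35°): θ ← 0° -35° = -35°
rotate_crank_by(+52°): θ ← -35° +52° = 17°
rotate_crank_by(+24°): θ ← 17° +24° = 41°
rotate_crank_by(+30°): θ ← 41° +30° = 71°
rotate_crank_by(+11°): θ ← 71° +11° = 82°
rotate_crank_by(-79°): θ ← 82° -79° = 3°
rotate_crank_by(+37°): θ ← 3° +37° = 40°
crank pin P = (r cos θ, r sin θ) = (22.215289, 18.640841)
h = r sin θ − e = 18.640841 − 3 = 15.640841
sin φ = h / L = 15.640841 / 276 = 0.05666971
φ = arcsin(0.05666971) = 3.248676°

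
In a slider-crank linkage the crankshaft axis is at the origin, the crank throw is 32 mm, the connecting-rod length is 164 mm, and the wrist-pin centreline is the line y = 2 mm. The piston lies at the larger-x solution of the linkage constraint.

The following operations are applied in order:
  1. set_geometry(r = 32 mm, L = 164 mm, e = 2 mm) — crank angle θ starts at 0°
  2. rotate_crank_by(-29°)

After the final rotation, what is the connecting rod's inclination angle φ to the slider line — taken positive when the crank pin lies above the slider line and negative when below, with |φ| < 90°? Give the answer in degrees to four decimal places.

set_geometry: r = 32 mm, L = 164 mm, e = 2 mm; θ ← 0°
rotate_crank_by(-29°): θ ← 0° -29° = -29°
crank pin P = (r cos θ, r sin θ) = (27.987831, -15.513908)
h = r sin θ − e = -15.513908 − 2 = -17.513908
sin φ = h / L = -17.513908 / 164 = -0.10679212
φ = arcsin(-0.10679212) = -6.130428°

-6.1304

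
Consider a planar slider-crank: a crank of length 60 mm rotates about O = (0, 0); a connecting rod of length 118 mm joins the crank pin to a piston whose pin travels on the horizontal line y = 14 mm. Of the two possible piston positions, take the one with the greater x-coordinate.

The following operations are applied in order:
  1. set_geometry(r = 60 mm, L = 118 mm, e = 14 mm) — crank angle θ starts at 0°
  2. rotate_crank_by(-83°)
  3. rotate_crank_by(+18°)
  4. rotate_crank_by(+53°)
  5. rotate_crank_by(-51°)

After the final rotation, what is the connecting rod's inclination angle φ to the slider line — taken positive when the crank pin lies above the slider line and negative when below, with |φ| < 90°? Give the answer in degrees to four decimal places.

set_geometry: r = 60 mm, L = 118 mm, e = 14 mm; θ ← 0°
rotate_crank_by(-83°): θ ← 0° -83° = -83°
rotate_crank_by(+18°): θ ← -83° +18° = -65°
rotate_crank_by(+53°): θ ← -65° +53° = -12°
rotate_crank_by(-51°): θ ← -12° -51° = -63°
crank pin P = (r cos θ, r sin θ) = (27.239430, -53.460391)
h = r sin θ − e = -53.460391 − 14 = -67.460391
sin φ = h / L = -67.460391 / 118 = -0.57169823
φ = arcsin(-0.57169823) = -34.868734°

-34.8687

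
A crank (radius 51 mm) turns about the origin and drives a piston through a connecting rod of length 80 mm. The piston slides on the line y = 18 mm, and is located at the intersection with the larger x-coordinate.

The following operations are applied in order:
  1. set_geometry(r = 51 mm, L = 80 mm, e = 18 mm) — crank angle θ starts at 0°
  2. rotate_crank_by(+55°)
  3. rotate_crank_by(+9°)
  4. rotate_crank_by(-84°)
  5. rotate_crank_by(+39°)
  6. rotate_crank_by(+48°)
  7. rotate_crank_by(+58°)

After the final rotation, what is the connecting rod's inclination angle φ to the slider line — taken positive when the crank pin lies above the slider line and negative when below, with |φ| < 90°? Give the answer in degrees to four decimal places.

17.2901

set_geometry: r = 51 mm, L = 80 mm, e = 18 mm; θ ← 0°
rotate_crank_by(+55°): θ ← 0° +55° = 55°
rotate_crank_by(+9°): θ ← 55° +9° = 64°
rotate_crank_by(-84°): θ ← 64° -84° = -20°
rotate_crank_by(+39°): θ ← -20° +39° = 19°
rotate_crank_by(+48°): θ ← 19° +48° = 67°
rotate_crank_by(+58°): θ ← 67° +58° = 125°
crank pin P = (r cos θ, r sin θ) = (-29.252398, 41.776754)
h = r sin θ − e = 41.776754 − 18 = 23.776754
sin φ = h / L = 23.776754 / 80 = 0.29720943
φ = arcsin(0.29720943) = 17.290072°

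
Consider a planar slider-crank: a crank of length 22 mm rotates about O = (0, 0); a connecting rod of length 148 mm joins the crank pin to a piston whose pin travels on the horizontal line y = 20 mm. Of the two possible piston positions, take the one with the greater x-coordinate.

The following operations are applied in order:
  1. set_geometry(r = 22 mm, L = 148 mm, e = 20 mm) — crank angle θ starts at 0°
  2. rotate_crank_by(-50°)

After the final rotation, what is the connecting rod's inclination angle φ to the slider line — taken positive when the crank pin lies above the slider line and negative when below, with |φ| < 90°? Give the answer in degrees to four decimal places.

set_geometry: r = 22 mm, L = 148 mm, e = 20 mm; θ ← 0°
rotate_crank_by(-50°): θ ← 0° -50° = -50°
crank pin P = (r cos θ, r sin θ) = (14.141327, -16.852978)
h = r sin θ − e = -16.852978 − 20 = -36.852978
sin φ = h / L = -36.852978 / 148 = -0.24900661
φ = arcsin(-0.24900661) = -14.418736°

-14.4187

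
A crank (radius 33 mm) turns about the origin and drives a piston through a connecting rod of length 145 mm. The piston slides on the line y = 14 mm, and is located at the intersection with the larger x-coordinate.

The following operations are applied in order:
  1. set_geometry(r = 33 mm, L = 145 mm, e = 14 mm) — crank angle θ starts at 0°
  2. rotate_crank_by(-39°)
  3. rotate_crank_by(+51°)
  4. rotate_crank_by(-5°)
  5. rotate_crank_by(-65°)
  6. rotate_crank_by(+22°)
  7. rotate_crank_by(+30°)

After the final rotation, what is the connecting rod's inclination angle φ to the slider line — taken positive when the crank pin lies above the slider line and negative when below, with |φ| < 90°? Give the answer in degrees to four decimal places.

-6.9118

set_geometry: r = 33 mm, L = 145 mm, e = 14 mm; θ ← 0°
rotate_crank_by(-39°): θ ← 0° -39° = -39°
rotate_crank_by(+51°): θ ← -39° +51° = 12°
rotate_crank_by(-5°): θ ← 12° -5° = 7°
rotate_crank_by(-65°): θ ← 7° -65° = -58°
rotate_crank_by(+22°): θ ← -58° +22° = -36°
rotate_crank_by(+30°): θ ← -36° +30° = -6°
crank pin P = (r cos θ, r sin θ) = (32.819223, -3.449439)
h = r sin θ − e = -3.449439 − 14 = -17.449439
sin φ = h / L = -17.449439 / 145 = -0.12034096
φ = arcsin(-0.12034096) = -6.911781°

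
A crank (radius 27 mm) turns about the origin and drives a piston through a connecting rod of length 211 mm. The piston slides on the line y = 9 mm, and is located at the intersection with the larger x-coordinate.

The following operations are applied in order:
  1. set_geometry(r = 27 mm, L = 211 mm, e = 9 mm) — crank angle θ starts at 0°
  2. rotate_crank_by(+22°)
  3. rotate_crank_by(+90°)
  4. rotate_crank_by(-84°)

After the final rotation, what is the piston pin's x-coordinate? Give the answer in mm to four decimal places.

234.8076

set_geometry: r = 27 mm, L = 211 mm, e = 9 mm; θ ← 0°
rotate_crank_by(+22°): θ ← 0° +22° = 22°
rotate_crank_by(+90°): θ ← 22° +90° = 112°
rotate_crank_by(-84°): θ ← 112° -84° = 28°
crank pin P = (r cos θ, r sin θ) = (23.839585, 12.675732)
h = r sin θ − e = 12.675732 − 9 = 3.675732
x = r cos θ + √(L² − h²) = 23.839585 + √(44521.0 − 13.5110) = 23.839585 + 210.967981 = 234.807566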